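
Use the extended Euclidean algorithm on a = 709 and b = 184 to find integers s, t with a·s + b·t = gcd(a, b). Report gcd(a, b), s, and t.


Euclidean algorithm on (709, 184) — divide until remainder is 0:
  709 = 3 · 184 + 157
  184 = 1 · 157 + 27
  157 = 5 · 27 + 22
  27 = 1 · 22 + 5
  22 = 4 · 5 + 2
  5 = 2 · 2 + 1
  2 = 2 · 1 + 0
gcd(709, 184) = 1.
Track Bezout coefficients alongside the remainders: start with r₀ = 709 = a·1 + b·0 (s = 1, t = 0) and r₁ = 184 = a·0 + b·1 (s = 0, t = 1); each new remainder r_{k+1} = r_{k-1} − q_k·r_k inherits s_{k+1} = s_{k-1} − q_k·s_k, t_{k+1} = t_{k-1} − q_k·t_k, so r_k = a·s_k + b·t_k at every step:
  q = 3: r = 157, s = 1 − 3·0 = 1, t = 0 − 3·1 = -3  (check: 709·1 + 184·(-3) = 157)
  q = 1: r = 27, s = 0 − 1·1 = -1, t = 1 − 1·(-3) = 4  (check: 709·(-1) + 184·4 = 27)
  q = 5: r = 22, s = 1 − 5·(-1) = 6, t = -3 − 5·4 = -23  (check: 709·6 + 184·(-23) = 22)
  q = 1: r = 5, s = -1 − 1·6 = -7, t = 4 − 1·(-23) = 27  (check: 709·(-7) + 184·27 = 5)
  q = 4: r = 2, s = 6 − 4·(-7) = 34, t = -23 − 4·27 = -131  (check: 709·34 + 184·(-131) = 2)
  q = 2: r = 1, s = -7 − 2·34 = -75, t = 27 − 2·(-131) = 289  (check: 709·(-75) + 184·289 = 1)
The row with r = 1 (the gcd) gives the Bezout coefficients s = -75, t = 289.
Result: 709 · (-75) + 184 · (289) = 1.

gcd(709, 184) = 1; s = -75, t = 289 (check: 709·(-75) + 184·289 = 1).


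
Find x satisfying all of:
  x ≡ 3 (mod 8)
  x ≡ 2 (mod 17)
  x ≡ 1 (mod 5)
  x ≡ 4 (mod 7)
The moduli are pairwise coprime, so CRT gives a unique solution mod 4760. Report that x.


Product of moduli M = 8 · 17 · 5 · 7 = 4760.
Merge one congruence at a time:
  Start: x ≡ 3 (mod 8).
  Combine with x ≡ 2 (mod 17); new modulus lcm = 136.
    Write x = 3 + 8·t and substitute into x ≡ 2 (mod 17): 8·t ≡ 2 − 3 = -1 (mod 17).
    Reduce coefficients mod 17: 8·t ≡ 16 (mod 17).
    The inverse of 8 mod 17 is 15 (since 8·15 = 120 = 7·17 + 1), so t ≡ 15·16 = 240 ≡ 2 (mod 17).
    Then x = 3 + 8·2 = 19, valid modulo lcm(8, 17) = 136: x ≡ 19 (mod 136).
  Combine with x ≡ 1 (mod 5); new modulus lcm = 680.
    Write x = 19 + 136·t and substitute into x ≡ 1 (mod 5): 136·t ≡ 1 − 19 = -18 (mod 5).
    Reduce coefficients mod 5: 1·t ≡ 2 (mod 5).
    So t ≡ 2 (mod 5).
    Then x = 19 + 136·2 = 291, valid modulo lcm(136, 5) = 680: x ≡ 291 (mod 680).
  Combine with x ≡ 4 (mod 7); new modulus lcm = 4760.
    Write x = 291 + 680·t and substitute into x ≡ 4 (mod 7): 680·t ≡ 4 − 291 = -287 (mod 7).
    Reduce coefficients mod 7: 1·t ≡ 0 (mod 7).
    So t ≡ 0 (mod 7).
    Then x = 291 + 680·0 = 291, valid modulo lcm(680, 7) = 4760: x ≡ 291 (mod 4760).
Verify against each original: 291 mod 8 = 3, 291 mod 17 = 2, 291 mod 5 = 1, 291 mod 7 = 4.

x ≡ 291 (mod 4760).


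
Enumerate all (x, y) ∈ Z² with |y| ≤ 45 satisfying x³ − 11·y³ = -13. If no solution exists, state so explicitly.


The equation is x³ - 11y³ = -13. For fixed y, x³ = 11·y³ − 13, so a solution requires the RHS to be a perfect cube.
Strategy: iterate y from -45 to 45, compute RHS = 11·y³ − 13, and check whether it is a (positive or negative) perfect cube.
Check small values of y:
  y = 0: RHS = -13 is not a perfect cube.
  y = 1: RHS = -2 is not a perfect cube.
  y = -1: RHS = -24 is not a perfect cube.
  y = 2: RHS = 75 is not a perfect cube.
  y = -2: RHS = -101 is not a perfect cube.
  y = 3: RHS = 284 is not a perfect cube.
  y = -3: RHS = -310 is not a perfect cube.
Continuing the search up to |y| = 45 finds no solutions either.
No (x, y) in the scanned range satisfies the equation.

No integer solutions with |y| ≤ 45.


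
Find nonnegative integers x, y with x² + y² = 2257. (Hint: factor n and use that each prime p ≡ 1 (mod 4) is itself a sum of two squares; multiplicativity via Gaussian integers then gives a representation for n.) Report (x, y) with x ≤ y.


Step 1: Factor n = 2257 = 37 · 61.
Step 2: Check the mod-4 condition on each prime factor: 37 ≡ 1 (mod 4), exponent 1; 61 ≡ 1 (mod 4), exponent 1.
All primes ≡ 3 (mod 4) appear to even exponent (or don't appear), so by the two-squares theorem n IS expressible as a sum of two squares.
Step 3: Build a representation. Here n = 37 · 61 is a product of primes ≡ 1 (mod 4). Each prime p ≡ 1 (mod 4) is itself a sum of two squares; find a² by testing p − a² for a perfect square:
  37: 37 − 1² = 36 = 6² ⇒ 37 = 1² + 6².
  61: 61 − 1² = 60, 61 − 2² = 57, 61 − 3² = 52, 61 − 4² = 45, 61 − 5² = 36 = 6² ⇒ 61 = 5² + 6².
  Combine using the Brahmagupta–Fibonacci identity (a² + b²)(c² + d²) = (ac − bd)² + (ad + bc)² = (ac + bd)² + (ad − bc)²:
  37 · 61 = 2257: from (1² + 6²)(5² + 6²), take (1·5 − 6·6, 1·6 + 6·5) = (5 − 36, 6 + 30) = (-31, 36); dropping signs (only squares matter) gives (31, 36); check 31² + 36² = 961 + 1296 = 2257 ✓.
Step 4: Order so x ≤ y and verify: 31² + 36² = 961 + 1296 = 2257 = n. ✓

n = 2257 = 31² + 36² (one valid representation with x ≤ y).


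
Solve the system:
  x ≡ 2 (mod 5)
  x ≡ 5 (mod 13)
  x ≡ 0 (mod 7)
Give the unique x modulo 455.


Moduli 5, 13, 7 are pairwise coprime; by CRT there is a unique solution modulo M = 5 · 13 · 7 = 455.
Solve pairwise, accumulating the modulus:
  Start with x ≡ 2 (mod 5).
  Combine with x ≡ 5 (mod 13): since gcd(5, 13) = 1, we get a unique residue mod 65.
    Write x = 2 + 5·t and substitute into x ≡ 5 (mod 13): 5·t ≡ 5 − 2 = 3 (mod 13).
    The inverse of 5 mod 13 is 8 (since 5·8 = 40 = 3·13 + 1), so t ≡ 8·3 = 24 ≡ 11 (mod 13).
    Then x = 2 + 5·11 = 57, valid modulo lcm(5, 13) = 65: x ≡ 57 (mod 65).
  Combine with x ≡ 0 (mod 7): since gcd(65, 7) = 1, we get a unique residue mod 455.
    Write x = 57 + 65·t and substitute into x ≡ 0 (mod 7): 65·t ≡ 0 − 57 = -57 (mod 7).
    Reduce coefficients mod 7: 2·t ≡ 6 (mod 7).
    The inverse of 2 mod 7 is 4 (since 2·4 = 8 = 1·7 + 1), so t ≡ 4·6 = 24 ≡ 3 (mod 7).
    Then x = 57 + 65·3 = 252, valid modulo lcm(65, 7) = 455: x ≡ 252 (mod 455).
Verify: 252 mod 5 = 2 ✓, 252 mod 13 = 5 ✓, 252 mod 7 = 0 ✓.

x ≡ 252 (mod 455).


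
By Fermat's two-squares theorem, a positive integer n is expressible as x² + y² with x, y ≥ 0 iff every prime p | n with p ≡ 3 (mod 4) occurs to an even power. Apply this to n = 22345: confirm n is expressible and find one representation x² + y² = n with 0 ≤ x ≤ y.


Step 1: Factor n = 22345 = 5 · 41 · 109.
Step 2: Check the mod-4 condition on each prime factor: 5 ≡ 1 (mod 4), exponent 1; 41 ≡ 1 (mod 4), exponent 1; 109 ≡ 1 (mod 4), exponent 1.
All primes ≡ 3 (mod 4) appear to even exponent (or don't appear), so by the two-squares theorem n IS expressible as a sum of two squares.
Step 3: Build a representation. Here n = 5 · 41 · 109 is a product of primes ≡ 1 (mod 4). Each prime p ≡ 1 (mod 4) is itself a sum of two squares; find a² by testing p − a² for a perfect square:
  5: 5 − 1² = 4 = 2² ⇒ 5 = 1² + 2².
  41: 41 − 1² = 40, 41 − 2² = 37, 41 − 3² = 32, 41 − 4² = 25 = 5² ⇒ 41 = 4² + 5².
  109: 109 − 1² = 108, 109 − 2² = 105, 109 − 3² = 100 = 10² ⇒ 109 = 3² + 10².
  Combine using the Brahmagupta–Fibonacci identity (a² + b²)(c² + d²) = (ac − bd)² + (ad + bc)² = (ac + bd)² + (ad − bc)²:
  5 · 41 = 205: from (1² + 2²)(4² + 5²), take (1·4 − 2·5, 1·5 + 2·4) = (4 − 10, 5 + 8) = (-6, 13); dropping signs (only squares matter) gives (6, 13); check 6² + 13² = 36 + 169 = 205 ✓.
  205 · 109 = 22345: from (6² + 13²)(3² + 10²), take (6·3 − 13·10, 6·10 + 13·3) = (18 − 130, 60 + 39) = (-112, 99); dropping signs (only squares matter) gives (112, 99); check 112² + 99² = 12544 + 9801 = 22345 ✓.
Step 4: Order so x ≤ y and verify: 99² + 112² = 9801 + 12544 = 22345 = n. ✓

n = 22345 = 99² + 112² (one valid representation with x ≤ y).


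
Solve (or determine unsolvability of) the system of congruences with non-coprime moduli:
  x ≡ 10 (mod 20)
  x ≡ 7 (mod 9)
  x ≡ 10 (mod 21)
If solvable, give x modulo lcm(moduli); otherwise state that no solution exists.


Moduli 20, 9, 21 are not pairwise coprime, so CRT works modulo lcm(m_i) when all pairwise compatibility conditions hold.
Pairwise compatibility: gcd(m_i, m_j) must divide a_i - a_j for every pair.
Merge one congruence at a time:
  Start: x ≡ 10 (mod 20).
  Combine with x ≡ 7 (mod 9): gcd(20, 9) = 1; 7 - 10 = -3, which IS divisible by 1, so compatible.
    Write x = 10 + 20·t and substitute into x ≡ 7 (mod 9): 20·t ≡ 7 − 10 = -3 (mod 9).
    Reduce coefficients mod 9: 2·t ≡ 6 (mod 9).
    The inverse of 2 mod 9 is 5 (since 2·5 = 10 = 1·9 + 1), so t ≡ 5·6 = 30 ≡ 3 (mod 9).
    Then x = 10 + 20·3 = 70, valid modulo lcm(20, 9) = 180: x ≡ 70 (mod 180).
  Combine with x ≡ 10 (mod 21): gcd(180, 21) = 3; 10 - 70 = -60, which IS divisible by 3, so compatible.
    Write x = 70 + 180·t and substitute into x ≡ 10 (mod 21): 180·t ≡ 10 − 70 = -60 (mod 21).
    Divide the congruence (and modulus) by g = 3: 60·t ≡ -20 (mod 7).
    Reduce coefficients mod 7: 4·t ≡ 1 (mod 7).
    The inverse of 4 mod 7 is 2 (since 4·2 = 8 = 1·7 + 1), so t ≡ 2·1 = 2 ≡ 2 (mod 7).
    Then x = 70 + 180·2 = 430, valid modulo lcm(180, 21) = 1260: x ≡ 430 (mod 1260).
Verify: 430 mod 20 = 10, 430 mod 9 = 7, 430 mod 21 = 10.

x ≡ 430 (mod 1260).


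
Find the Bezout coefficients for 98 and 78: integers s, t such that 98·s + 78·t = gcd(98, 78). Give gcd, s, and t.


Euclidean algorithm on (98, 78) — divide until remainder is 0:
  98 = 1 · 78 + 20
  78 = 3 · 20 + 18
  20 = 1 · 18 + 2
  18 = 9 · 2 + 0
gcd(98, 78) = 2.
Track Bezout coefficients alongside the remainders: start with r₀ = 98 = a·1 + b·0 (s = 1, t = 0) and r₁ = 78 = a·0 + b·1 (s = 0, t = 1); each new remainder r_{k+1} = r_{k-1} − q_k·r_k inherits s_{k+1} = s_{k-1} − q_k·s_k, t_{k+1} = t_{k-1} − q_k·t_k, so r_k = a·s_k + b·t_k at every step:
  q = 1: r = 20, s = 1 − 1·0 = 1, t = 0 − 1·1 = -1  (check: 98·1 + 78·(-1) = 20)
  q = 3: r = 18, s = 0 − 3·1 = -3, t = 1 − 3·(-1) = 4  (check: 98·(-3) + 78·4 = 18)
  q = 1: r = 2, s = 1 − 1·(-3) = 4, t = -1 − 1·4 = -5  (check: 98·4 + 78·(-5) = 2)
The row with r = 2 (the gcd) gives the Bezout coefficients s = 4, t = -5.
Result: 98 · (4) + 78 · (-5) = 2.

gcd(98, 78) = 2; s = 4, t = -5 (check: 98·4 + 78·(-5) = 2).


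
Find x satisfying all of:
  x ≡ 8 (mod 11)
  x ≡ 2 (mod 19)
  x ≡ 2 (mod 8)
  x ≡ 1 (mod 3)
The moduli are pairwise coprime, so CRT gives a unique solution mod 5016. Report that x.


Product of moduli M = 11 · 19 · 8 · 3 = 5016.
Merge one congruence at a time:
  Start: x ≡ 8 (mod 11).
  Combine with x ≡ 2 (mod 19); new modulus lcm = 209.
    Write x = 8 + 11·t and substitute into x ≡ 2 (mod 19): 11·t ≡ 2 − 8 = -6 (mod 19).
    Reduce coefficients mod 19: 11·t ≡ 13 (mod 19).
    The inverse of 11 mod 19 is 7 (since 11·7 = 77 = 4·19 + 1), so t ≡ 7·13 = 91 ≡ 15 (mod 19).
    Then x = 8 + 11·15 = 173, valid modulo lcm(11, 19) = 209: x ≡ 173 (mod 209).
  Combine with x ≡ 2 (mod 8); new modulus lcm = 1672.
    Write x = 173 + 209·t and substitute into x ≡ 2 (mod 8): 209·t ≡ 2 − 173 = -171 (mod 8).
    Reduce coefficients mod 8: 1·t ≡ 5 (mod 8).
    So t ≡ 5 (mod 8).
    Then x = 173 + 209·5 = 1218, valid modulo lcm(209, 8) = 1672: x ≡ 1218 (mod 1672).
  Combine with x ≡ 1 (mod 3); new modulus lcm = 5016.
    Write x = 1218 + 1672·t and substitute into x ≡ 1 (mod 3): 1672·t ≡ 1 − 1218 = -1217 (mod 3).
    Reduce coefficients mod 3: 1·t ≡ 1 (mod 3).
    So t ≡ 1 (mod 3).
    Then x = 1218 + 1672·1 = 2890, valid modulo lcm(1672, 3) = 5016: x ≡ 2890 (mod 5016).
Verify against each original: 2890 mod 11 = 8, 2890 mod 19 = 2, 2890 mod 8 = 2, 2890 mod 3 = 1.

x ≡ 2890 (mod 5016).


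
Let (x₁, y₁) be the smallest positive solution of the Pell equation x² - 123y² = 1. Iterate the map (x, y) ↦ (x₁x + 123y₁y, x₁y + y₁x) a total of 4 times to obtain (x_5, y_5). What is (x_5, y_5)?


Step 1: Find the fundamental solution (x₁, y₁) of x² - 123y² = 1.
  Expand √123 as a continued fraction. a₀ = ⌊√123⌋ = 11; iterate m_{k+1} = d_k·a_k − m_k, d_{k+1} = (123 − m_{k+1}²)/d_k, a_{k+1} = ⌊(a₀ + m_{k+1})/d_{k+1}⌋ (starting m₀ = 0, d₀ = 1), with convergents p_k = a_k·p_{k-1} + p_{k-2}, q_k = a_k·q_{k-1} + q_{k-2} (p₋₁ = 1, q₋₁ = 0):
  k = 0: a₀ = 11; p₀/q₀ = 11/1; p₀² − 123·q₀² = 121 − 123 = -2.
  k = 1: m = 11, d = 2, a = ⌊(11 + 11)/2⌋ = 11; p/q = (11·11 + 1)/(11·1 + 0) = 122/11; p² − 123·q² = 14884 − 14883 = 1.
  The first convergent with p² − 123·q² = 1 gives the fundamental solution (x₁, y₁) = (122, 11).
Step 2: Apply the recurrence (x_{n+1}, y_{n+1}) = (x₁x_n + 123y₁y_n, x₁y_n + y₁x_n) repeatedly.
  From (x_1, y_1) = (122, 11): x_2 = 122·122 + 123·11·11 = 29767; y_2 = 122·11 + 11·122 = 2684.
  From (x_2, y_2) = (29767, 2684): x_3 = 122·29767 + 123·11·2684 = 7263026; y_3 = 122·2684 + 11·29767 = 654885.
  From (x_3, y_3) = (7263026, 654885): x_4 = 122·7263026 + 123·11·654885 = 1772148577; y_4 = 122·654885 + 11·7263026 = 159789256.
  From (x_4, y_4) = (1772148577, 159789256): x_5 = 122·1772148577 + 123·11·159789256 = 432396989762; y_5 = 122·159789256 + 11·1772148577 = 38987923579.
Step 3: Verify x_5² - 123·y_5² = 186967156755239132816644 - 186967156755239132816643 = 1 (should be 1). ✓

(x_1, y_1) = (122, 11); (x_5, y_5) = (432396989762, 38987923579).


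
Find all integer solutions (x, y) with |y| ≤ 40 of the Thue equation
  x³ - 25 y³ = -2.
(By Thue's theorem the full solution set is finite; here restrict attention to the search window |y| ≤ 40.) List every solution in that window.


The equation is x³ - 25y³ = -2. For fixed y, x³ = 25·y³ − 2, so a solution requires the RHS to be a perfect cube.
Strategy: iterate y from -40 to 40, compute RHS = 25·y³ − 2, and check whether it is a (positive or negative) perfect cube.
Check small values of y:
  y = 0: RHS = -2 is not a perfect cube.
  y = 1: RHS = 23 is not a perfect cube.
  y = -1: RHS = -27 = (-3)³ ⇒ x = -3 works.
  y = 2: RHS = 198 is not a perfect cube.
  y = -2: RHS = -202 is not a perfect cube.
  y = 3: RHS = 673 is not a perfect cube.
  y = -3: RHS = -677 is not a perfect cube.
Continuing the search up to |y| = 40 finds no further solutions beyond those listed.
Collected solutions: (-3, -1).

Solutions (with |y| ≤ 40): (-3, -1).


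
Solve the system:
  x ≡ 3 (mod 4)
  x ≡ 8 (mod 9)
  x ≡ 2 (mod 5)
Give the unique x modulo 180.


Moduli 4, 9, 5 are pairwise coprime; by CRT there is a unique solution modulo M = 4 · 9 · 5 = 180.
Solve pairwise, accumulating the modulus:
  Start with x ≡ 3 (mod 4).
  Combine with x ≡ 8 (mod 9): since gcd(4, 9) = 1, we get a unique residue mod 36.
    Write x = 3 + 4·t and substitute into x ≡ 8 (mod 9): 4·t ≡ 8 − 3 = 5 (mod 9).
    The inverse of 4 mod 9 is 7 (since 4·7 = 28 = 3·9 + 1), so t ≡ 7·5 = 35 ≡ 8 (mod 9).
    Then x = 3 + 4·8 = 35, valid modulo lcm(4, 9) = 36: x ≡ 35 (mod 36).
  Combine with x ≡ 2 (mod 5): since gcd(36, 5) = 1, we get a unique residue mod 180.
    Write x = 35 + 36·t and substitute into x ≡ 2 (mod 5): 36·t ≡ 2 − 35 = -33 (mod 5).
    Reduce coefficients mod 5: 1·t ≡ 2 (mod 5).
    So t ≡ 2 (mod 5).
    Then x = 35 + 36·2 = 107, valid modulo lcm(36, 5) = 180: x ≡ 107 (mod 180).
Verify: 107 mod 4 = 3 ✓, 107 mod 9 = 8 ✓, 107 mod 5 = 2 ✓.

x ≡ 107 (mod 180).


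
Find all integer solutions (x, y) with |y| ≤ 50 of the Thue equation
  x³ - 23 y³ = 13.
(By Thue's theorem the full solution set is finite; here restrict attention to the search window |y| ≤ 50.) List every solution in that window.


The equation is x³ - 23y³ = 13. For fixed y, x³ = 23·y³ + 13, so a solution requires the RHS to be a perfect cube.
Strategy: iterate y from -50 to 50, compute RHS = 23·y³ + 13, and check whether it is a (positive or negative) perfect cube.
Check small values of y:
  y = 0: RHS = 13 is not a perfect cube.
  y = 1: RHS = 36 is not a perfect cube.
  y = -1: RHS = -10 is not a perfect cube.
  y = 2: RHS = 197 is not a perfect cube.
  y = -2: RHS = -171 is not a perfect cube.
  y = 3: RHS = 634 is not a perfect cube.
  y = -3: RHS = -608 is not a perfect cube.
Continuing the search up to |y| = 50 finds no solutions either.
No (x, y) in the scanned range satisfies the equation.

No integer solutions with |y| ≤ 50.


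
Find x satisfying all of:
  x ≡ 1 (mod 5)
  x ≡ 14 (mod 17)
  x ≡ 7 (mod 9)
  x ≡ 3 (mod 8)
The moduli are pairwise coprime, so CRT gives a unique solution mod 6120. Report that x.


Product of moduli M = 5 · 17 · 9 · 8 = 6120.
Merge one congruence at a time:
  Start: x ≡ 1 (mod 5).
  Combine with x ≡ 14 (mod 17); new modulus lcm = 85.
    Write x = 1 + 5·t and substitute into x ≡ 14 (mod 17): 5·t ≡ 14 − 1 = 13 (mod 17).
    The inverse of 5 mod 17 is 7 (since 5·7 = 35 = 2·17 + 1), so t ≡ 7·13 = 91 ≡ 6 (mod 17).
    Then x = 1 + 5·6 = 31, valid modulo lcm(5, 17) = 85: x ≡ 31 (mod 85).
  Combine with x ≡ 7 (mod 9); new modulus lcm = 765.
    Write x = 31 + 85·t and substitute into x ≡ 7 (mod 9): 85·t ≡ 7 − 31 = -24 (mod 9).
    Reduce coefficients mod 9: 4·t ≡ 3 (mod 9).
    The inverse of 4 mod 9 is 7 (since 4·7 = 28 = 3·9 + 1), so t ≡ 7·3 = 21 ≡ 3 (mod 9).
    Then x = 31 + 85·3 = 286, valid modulo lcm(85, 9) = 765: x ≡ 286 (mod 765).
  Combine with x ≡ 3 (mod 8); new modulus lcm = 6120.
    Write x = 286 + 765·t and substitute into x ≡ 3 (mod 8): 765·t ≡ 3 − 286 = -283 (mod 8).
    Reduce coefficients mod 8: 5·t ≡ 5 (mod 8).
    The inverse of 5 mod 8 is 5 (since 5·5 = 25 = 3·8 + 1), so t ≡ 5·5 = 25 ≡ 1 (mod 8).
    Then x = 286 + 765·1 = 1051, valid modulo lcm(765, 8) = 6120: x ≡ 1051 (mod 6120).
Verify against each original: 1051 mod 5 = 1, 1051 mod 17 = 14, 1051 mod 9 = 7, 1051 mod 8 = 3.

x ≡ 1051 (mod 6120).


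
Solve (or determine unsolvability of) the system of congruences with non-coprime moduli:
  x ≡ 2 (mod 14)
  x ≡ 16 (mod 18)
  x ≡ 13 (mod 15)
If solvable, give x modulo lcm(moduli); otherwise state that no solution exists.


Moduli 14, 18, 15 are not pairwise coprime, so CRT works modulo lcm(m_i) when all pairwise compatibility conditions hold.
Pairwise compatibility: gcd(m_i, m_j) must divide a_i - a_j for every pair.
Merge one congruence at a time:
  Start: x ≡ 2 (mod 14).
  Combine with x ≡ 16 (mod 18): gcd(14, 18) = 2; 16 - 2 = 14, which IS divisible by 2, so compatible.
    Write x = 2 + 14·t and substitute into x ≡ 16 (mod 18): 14·t ≡ 16 − 2 = 14 (mod 18).
    Divide the congruence (and modulus) by g = 2: 7·t ≡ 7 (mod 9).
    The inverse of 7 mod 9 is 4 (since 7·4 = 28 = 3·9 + 1), so t ≡ 4·7 = 28 ≡ 1 (mod 9).
    Then x = 2 + 14·1 = 16, valid modulo lcm(14, 18) = 126: x ≡ 16 (mod 126).
  Combine with x ≡ 13 (mod 15): gcd(126, 15) = 3; 13 - 16 = -3, which IS divisible by 3, so compatible.
    Write x = 16 + 126·t and substitute into x ≡ 13 (mod 15): 126·t ≡ 13 − 16 = -3 (mod 15).
    Divide the congruence (and modulus) by g = 3: 42·t ≡ -1 (mod 5).
    Reduce coefficients mod 5: 2·t ≡ 4 (mod 5).
    The inverse of 2 mod 5 is 3 (since 2·3 = 6 = 1·5 + 1), so t ≡ 3·4 = 12 ≡ 2 (mod 5).
    Then x = 16 + 126·2 = 268, valid modulo lcm(126, 15) = 630: x ≡ 268 (mod 630).
Verify: 268 mod 14 = 2, 268 mod 18 = 16, 268 mod 15 = 13.

x ≡ 268 (mod 630).


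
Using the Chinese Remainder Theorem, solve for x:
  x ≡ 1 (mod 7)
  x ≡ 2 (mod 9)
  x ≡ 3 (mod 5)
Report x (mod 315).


Moduli 7, 9, 5 are pairwise coprime; by CRT there is a unique solution modulo M = 7 · 9 · 5 = 315.
Solve pairwise, accumulating the modulus:
  Start with x ≡ 1 (mod 7).
  Combine with x ≡ 2 (mod 9): since gcd(7, 9) = 1, we get a unique residue mod 63.
    Write x = 1 + 7·t and substitute into x ≡ 2 (mod 9): 7·t ≡ 2 − 1 = 1 (mod 9).
    The inverse of 7 mod 9 is 4 (since 7·4 = 28 = 3·9 + 1), so t ≡ 4·1 = 4 ≡ 4 (mod 9).
    Then x = 1 + 7·4 = 29, valid modulo lcm(7, 9) = 63: x ≡ 29 (mod 63).
  Combine with x ≡ 3 (mod 5): since gcd(63, 5) = 1, we get a unique residue mod 315.
    Write x = 29 + 63·t and substitute into x ≡ 3 (mod 5): 63·t ≡ 3 − 29 = -26 (mod 5).
    Reduce coefficients mod 5: 3·t ≡ 4 (mod 5).
    The inverse of 3 mod 5 is 2 (since 3·2 = 6 = 1·5 + 1), so t ≡ 2·4 = 8 ≡ 3 (mod 5).
    Then x = 29 + 63·3 = 218, valid modulo lcm(63, 5) = 315: x ≡ 218 (mod 315).
Verify: 218 mod 7 = 1 ✓, 218 mod 9 = 2 ✓, 218 mod 5 = 3 ✓.

x ≡ 218 (mod 315).


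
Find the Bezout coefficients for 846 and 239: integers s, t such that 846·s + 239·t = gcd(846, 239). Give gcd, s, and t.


Euclidean algorithm on (846, 239) — divide until remainder is 0:
  846 = 3 · 239 + 129
  239 = 1 · 129 + 110
  129 = 1 · 110 + 19
  110 = 5 · 19 + 15
  19 = 1 · 15 + 4
  15 = 3 · 4 + 3
  4 = 1 · 3 + 1
  3 = 3 · 1 + 0
gcd(846, 239) = 1.
Track Bezout coefficients alongside the remainders: start with r₀ = 846 = a·1 + b·0 (s = 1, t = 0) and r₁ = 239 = a·0 + b·1 (s = 0, t = 1); each new remainder r_{k+1} = r_{k-1} − q_k·r_k inherits s_{k+1} = s_{k-1} − q_k·s_k, t_{k+1} = t_{k-1} − q_k·t_k, so r_k = a·s_k + b·t_k at every step:
  q = 3: r = 129, s = 1 − 3·0 = 1, t = 0 − 3·1 = -3  (check: 846·1 + 239·(-3) = 129)
  q = 1: r = 110, s = 0 − 1·1 = -1, t = 1 − 1·(-3) = 4  (check: 846·(-1) + 239·4 = 110)
  q = 1: r = 19, s = 1 − 1·(-1) = 2, t = -3 − 1·4 = -7  (check: 846·2 + 239·(-7) = 19)
  q = 5: r = 15, s = -1 − 5·2 = -11, t = 4 − 5·(-7) = 39  (check: 846·(-11) + 239·39 = 15)
  q = 1: r = 4, s = 2 − 1·(-11) = 13, t = -7 − 1·39 = -46  (check: 846·13 + 239·(-46) = 4)
  q = 3: r = 3, s = -11 − 3·13 = -50, t = 39 − 3·(-46) = 177  (check: 846·(-50) + 239·177 = 3)
  q = 1: r = 1, s = 13 − 1·(-50) = 63, t = -46 − 1·177 = -223  (check: 846·63 + 239·(-223) = 1)
The row with r = 1 (the gcd) gives the Bezout coefficients s = 63, t = -223.
Result: 846 · (63) + 239 · (-223) = 1.

gcd(846, 239) = 1; s = 63, t = -223 (check: 846·63 + 239·(-223) = 1).


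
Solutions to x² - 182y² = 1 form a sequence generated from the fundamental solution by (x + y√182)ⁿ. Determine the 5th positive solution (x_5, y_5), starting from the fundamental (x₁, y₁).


Step 1: Find the fundamental solution (x₁, y₁) of x² - 182y² = 1.
  Expand √182 as a continued fraction. a₀ = ⌊√182⌋ = 13; iterate m_{k+1} = d_k·a_k − m_k, d_{k+1} = (182 − m_{k+1}²)/d_k, a_{k+1} = ⌊(a₀ + m_{k+1})/d_{k+1}⌋ (starting m₀ = 0, d₀ = 1), with convergents p_k = a_k·p_{k-1} + p_{k-2}, q_k = a_k·q_{k-1} + q_{k-2} (p₋₁ = 1, q₋₁ = 0):
  k = 0: a₀ = 13; p₀/q₀ = 13/1; p₀² − 182·q₀² = 169 − 182 = -13.
  k = 1: m = 13, d = 13, a = ⌊(13 + 13)/13⌋ = 2; p/q = (2·13 + 1)/(2·1 + 0) = 27/2; p² − 182·q² = 729 − 728 = 1.
  The first convergent with p² − 182·q² = 1 gives the fundamental solution (x₁, y₁) = (27, 2).
Step 2: Apply the recurrence (x_{n+1}, y_{n+1}) = (x₁x_n + 182y₁y_n, x₁y_n + y₁x_n) repeatedly.
  From (x_1, y_1) = (27, 2): x_2 = 27·27 + 182·2·2 = 1457; y_2 = 27·2 + 2·27 = 108.
  From (x_2, y_2) = (1457, 108): x_3 = 27·1457 + 182·2·108 = 78651; y_3 = 27·108 + 2·1457 = 5830.
  From (x_3, y_3) = (78651, 5830): x_4 = 27·78651 + 182·2·5830 = 4245697; y_4 = 27·5830 + 2·78651 = 314712.
  From (x_4, y_4) = (4245697, 314712): x_5 = 27·4245697 + 182·2·314712 = 229188987; y_5 = 27·314712 + 2·4245697 = 16988618.
Step 3: Verify x_5² - 182·y_5² = 52527591762086169 - 52527591762086168 = 1 (should be 1). ✓

(x_1, y_1) = (27, 2); (x_5, y_5) = (229188987, 16988618).


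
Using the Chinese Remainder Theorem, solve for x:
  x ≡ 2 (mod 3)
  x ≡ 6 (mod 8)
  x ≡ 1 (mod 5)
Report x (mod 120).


Moduli 3, 8, 5 are pairwise coprime; by CRT there is a unique solution modulo M = 3 · 8 · 5 = 120.
Solve pairwise, accumulating the modulus:
  Start with x ≡ 2 (mod 3).
  Combine with x ≡ 6 (mod 8): since gcd(3, 8) = 1, we get a unique residue mod 24.
    Write x = 2 + 3·t and substitute into x ≡ 6 (mod 8): 3·t ≡ 6 − 2 = 4 (mod 8).
    The inverse of 3 mod 8 is 3 (since 3·3 = 9 = 1·8 + 1), so t ≡ 3·4 = 12 ≡ 4 (mod 8).
    Then x = 2 + 3·4 = 14, valid modulo lcm(3, 8) = 24: x ≡ 14 (mod 24).
  Combine with x ≡ 1 (mod 5): since gcd(24, 5) = 1, we get a unique residue mod 120.
    Write x = 14 + 24·t and substitute into x ≡ 1 (mod 5): 24·t ≡ 1 − 14 = -13 (mod 5).
    Reduce coefficients mod 5: 4·t ≡ 2 (mod 5).
    The inverse of 4 mod 5 is 4 (since 4·4 = 16 = 3·5 + 1), so t ≡ 4·2 = 8 ≡ 3 (mod 5).
    Then x = 14 + 24·3 = 86, valid modulo lcm(24, 5) = 120: x ≡ 86 (mod 120).
Verify: 86 mod 3 = 2 ✓, 86 mod 8 = 6 ✓, 86 mod 5 = 1 ✓.

x ≡ 86 (mod 120).


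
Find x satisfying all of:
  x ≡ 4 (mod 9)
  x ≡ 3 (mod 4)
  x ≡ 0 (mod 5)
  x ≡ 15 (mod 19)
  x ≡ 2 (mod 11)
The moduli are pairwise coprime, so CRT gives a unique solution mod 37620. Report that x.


Product of moduli M = 9 · 4 · 5 · 19 · 11 = 37620.
Merge one congruence at a time:
  Start: x ≡ 4 (mod 9).
  Combine with x ≡ 3 (mod 4); new modulus lcm = 36.
    Write x = 4 + 9·t and substitute into x ≡ 3 (mod 4): 9·t ≡ 3 − 4 = -1 (mod 4).
    Reduce coefficients mod 4: 1·t ≡ 3 (mod 4).
    So t ≡ 3 (mod 4).
    Then x = 4 + 9·3 = 31, valid modulo lcm(9, 4) = 36: x ≡ 31 (mod 36).
  Combine with x ≡ 0 (mod 5); new modulus lcm = 180.
    Write x = 31 + 36·t and substitute into x ≡ 0 (mod 5): 36·t ≡ 0 − 31 = -31 (mod 5).
    Reduce coefficients mod 5: 1·t ≡ 4 (mod 5).
    So t ≡ 4 (mod 5).
    Then x = 31 + 36·4 = 175, valid modulo lcm(36, 5) = 180: x ≡ 175 (mod 180).
  Combine with x ≡ 15 (mod 19); new modulus lcm = 3420.
    Write x = 175 + 180·t and substitute into x ≡ 15 (mod 19): 180·t ≡ 15 − 175 = -160 (mod 19).
    Reduce coefficients mod 19: 9·t ≡ 11 (mod 19).
    The inverse of 9 mod 19 is 17 (since 9·17 = 153 = 8·19 + 1), so t ≡ 17·11 = 187 ≡ 16 (mod 19).
    Then x = 175 + 180·16 = 3055, valid modulo lcm(180, 19) = 3420: x ≡ 3055 (mod 3420).
  Combine with x ≡ 2 (mod 11); new modulus lcm = 37620.
    Write x = 3055 + 3420·t and substitute into x ≡ 2 (mod 11): 3420·t ≡ 2 − 3055 = -3053 (mod 11).
    Reduce coefficients mod 11: 10·t ≡ 5 (mod 11).
    The inverse of 10 mod 11 is 10 (since 10·10 = 100 = 9·11 + 1), so t ≡ 10·5 = 50 ≡ 6 (mod 11).
    Then x = 3055 + 3420·6 = 23575, valid modulo lcm(3420, 11) = 37620: x ≡ 23575 (mod 37620).
Verify against each original: 23575 mod 9 = 4, 23575 mod 4 = 3, 23575 mod 5 = 0, 23575 mod 19 = 15, 23575 mod 11 = 2.

x ≡ 23575 (mod 37620).


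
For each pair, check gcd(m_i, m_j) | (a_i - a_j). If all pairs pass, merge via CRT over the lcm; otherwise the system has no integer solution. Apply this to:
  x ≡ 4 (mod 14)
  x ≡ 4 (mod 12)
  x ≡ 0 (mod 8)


Moduli 14, 12, 8 are not pairwise coprime, so CRT works modulo lcm(m_i) when all pairwise compatibility conditions hold.
Pairwise compatibility: gcd(m_i, m_j) must divide a_i - a_j for every pair.
Merge one congruence at a time:
  Start: x ≡ 4 (mod 14).
  Combine with x ≡ 4 (mod 12): gcd(14, 12) = 2; 4 - 4 = 0, which IS divisible by 2, so compatible.
    Write x = 4 + 14·t and substitute into x ≡ 4 (mod 12): 14·t ≡ 4 − 4 = 0 (mod 12).
    Divide the congruence (and modulus) by g = 2: 7·t ≡ 0 (mod 6).
    Reduce coefficients mod 6: 1·t ≡ 0 (mod 6).
    So t ≡ 0 (mod 6).
    Then x = 4 + 14·0 = 4, valid modulo lcm(14, 12) = 84: x ≡ 4 (mod 84).
  Combine with x ≡ 0 (mod 8): gcd(84, 8) = 4; 0 - 4 = -4, which IS divisible by 4, so compatible.
    Write x = 4 + 84·t and substitute into x ≡ 0 (mod 8): 84·t ≡ 0 − 4 = -4 (mod 8).
    Divide the congruence (and modulus) by g = 4: 21·t ≡ -1 (mod 2).
    Reduce coefficients mod 2: 1·t ≡ 1 (mod 2).
    So t ≡ 1 (mod 2).
    Then x = 4 + 84·1 = 88, valid modulo lcm(84, 8) = 168: x ≡ 88 (mod 168).
Verify: 88 mod 14 = 4, 88 mod 12 = 4, 88 mod 8 = 0.

x ≡ 88 (mod 168).


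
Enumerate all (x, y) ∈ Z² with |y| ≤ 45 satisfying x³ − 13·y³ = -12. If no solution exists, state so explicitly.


The equation is x³ - 13y³ = -12. For fixed y, x³ = 13·y³ − 12, so a solution requires the RHS to be a perfect cube.
Strategy: iterate y from -45 to 45, compute RHS = 13·y³ − 12, and check whether it is a (positive or negative) perfect cube.
Check small values of y:
  y = 0: RHS = -12 is not a perfect cube.
  y = 1: RHS = 1 = (1)³ ⇒ x = 1 works.
  y = -1: RHS = -25 is not a perfect cube.
  y = 2: RHS = 92 is not a perfect cube.
  y = -2: RHS = -116 is not a perfect cube.
  y = 3: RHS = 339 is not a perfect cube.
  y = -3: RHS = -363 is not a perfect cube.
Continuing the search up to |y| = 45 finds no further solutions beyond those listed.
Collected solutions: (1, 1).

Solutions (with |y| ≤ 45): (1, 1).


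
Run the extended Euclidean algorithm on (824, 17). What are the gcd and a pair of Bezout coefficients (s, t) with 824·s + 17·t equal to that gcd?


Euclidean algorithm on (824, 17) — divide until remainder is 0:
  824 = 48 · 17 + 8
  17 = 2 · 8 + 1
  8 = 8 · 1 + 0
gcd(824, 17) = 1.
Track Bezout coefficients alongside the remainders: start with r₀ = 824 = a·1 + b·0 (s = 1, t = 0) and r₁ = 17 = a·0 + b·1 (s = 0, t = 1); each new remainder r_{k+1} = r_{k-1} − q_k·r_k inherits s_{k+1} = s_{k-1} − q_k·s_k, t_{k+1} = t_{k-1} − q_k·t_k, so r_k = a·s_k + b·t_k at every step:
  q = 48: r = 8, s = 1 − 48·0 = 1, t = 0 − 48·1 = -48  (check: 824·1 + 17·(-48) = 8)
  q = 2: r = 1, s = 0 − 2·1 = -2, t = 1 − 2·(-48) = 97  (check: 824·(-2) + 17·97 = 1)
The row with r = 1 (the gcd) gives the Bezout coefficients s = -2, t = 97.
Result: 824 · (-2) + 17 · (97) = 1.

gcd(824, 17) = 1; s = -2, t = 97 (check: 824·(-2) + 17·97 = 1).


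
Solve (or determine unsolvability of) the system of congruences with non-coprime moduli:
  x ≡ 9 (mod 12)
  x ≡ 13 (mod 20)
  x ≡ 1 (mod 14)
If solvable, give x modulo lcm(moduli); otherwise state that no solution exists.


Moduli 12, 20, 14 are not pairwise coprime, so CRT works modulo lcm(m_i) when all pairwise compatibility conditions hold.
Pairwise compatibility: gcd(m_i, m_j) must divide a_i - a_j for every pair.
Merge one congruence at a time:
  Start: x ≡ 9 (mod 12).
  Combine with x ≡ 13 (mod 20): gcd(12, 20) = 4; 13 - 9 = 4, which IS divisible by 4, so compatible.
    Write x = 9 + 12·t and substitute into x ≡ 13 (mod 20): 12·t ≡ 13 − 9 = 4 (mod 20).
    Divide the congruence (and modulus) by g = 4: 3·t ≡ 1 (mod 5).
    The inverse of 3 mod 5 is 2 (since 3·2 = 6 = 1·5 + 1), so t ≡ 2·1 = 2 ≡ 2 (mod 5).
    Then x = 9 + 12·2 = 33, valid modulo lcm(12, 20) = 60: x ≡ 33 (mod 60).
  Combine with x ≡ 1 (mod 14): gcd(60, 14) = 2; 1 - 33 = -32, which IS divisible by 2, so compatible.
    Write x = 33 + 60·t and substitute into x ≡ 1 (mod 14): 60·t ≡ 1 − 33 = -32 (mod 14).
    Divide the congruence (and modulus) by g = 2: 30·t ≡ -16 (mod 7).
    Reduce coefficients mod 7: 2·t ≡ 5 (mod 7).
    The inverse of 2 mod 7 is 4 (since 2·4 = 8 = 1·7 + 1), so t ≡ 4·5 = 20 ≡ 6 (mod 7).
    Then x = 33 + 60·6 = 393, valid modulo lcm(60, 14) = 420: x ≡ 393 (mod 420).
Verify: 393 mod 12 = 9, 393 mod 20 = 13, 393 mod 14 = 1.

x ≡ 393 (mod 420).


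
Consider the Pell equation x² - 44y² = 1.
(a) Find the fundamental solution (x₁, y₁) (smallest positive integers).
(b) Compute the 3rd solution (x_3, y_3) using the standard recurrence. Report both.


Step 1: Find the fundamental solution (x₁, y₁) of x² - 44y² = 1.
  Expand √44 as a continued fraction. a₀ = ⌊√44⌋ = 6; iterate m_{k+1} = d_k·a_k − m_k, d_{k+1} = (44 − m_{k+1}²)/d_k, a_{k+1} = ⌊(a₀ + m_{k+1})/d_{k+1}⌋ (starting m₀ = 0, d₀ = 1), with convergents p_k = a_k·p_{k-1} + p_{k-2}, q_k = a_k·q_{k-1} + q_{k-2} (p₋₁ = 1, q₋₁ = 0):
  k = 0: a₀ = 6; p₀/q₀ = 6/1; p₀² − 44·q₀² = 36 − 44 = -8.
  k = 1: m = 6, d = 8, a = ⌊(6 + 6)/8⌋ = 1; p/q = (1·6 + 1)/(1·1 + 0) = 7/1; p² − 44·q² = 49 − 44 = 5.
  k = 2: m = 2, d = 5, a = ⌊(6 + 2)/5⌋ = 1; p/q = (1·7 + 6)/(1·1 + 1) = 13/2; p² − 44·q² = 169 − 176 = -7.
  k = 3: m = 3, d = 7, a = ⌊(6 + 3)/7⌋ = 1; p/q = (1·13 + 7)/(1·2 + 1) = 20/3; p² − 44·q² = 400 − 396 = 4.
  k = 4: m = 4, d = 4, a = ⌊(6 + 4)/4⌋ = 2; p/q = (2·20 + 13)/(2·3 + 2) = 53/8; p² − 44·q² = 2809 − 2816 = -7.
  k = 5: m = 4, d = 7, a = ⌊(6 + 4)/7⌋ = 1; p/q = (1·53 + 20)/(1·8 + 3) = 73/11; p² − 44·q² = 5329 − 5324 = 5.
  k = 6: m = 3, d = 5, a = ⌊(6 + 3)/5⌋ = 1; p/q = (1·73 + 53)/(1·11 + 8) = 126/19; p² − 44·q² = 15876 − 15884 = -8.
  k = 7: m = 2, d = 8, a = ⌊(6 + 2)/8⌋ = 1; p/q = (1·126 + 73)/(1·19 + 11) = 199/30; p² − 44·q² = 39601 − 39600 = 1.
  The first convergent with p² − 44·q² = 1 gives the fundamental solution (x₁, y₁) = (199, 30).
Step 2: Apply the recurrence (x_{n+1}, y_{n+1}) = (x₁x_n + 44y₁y_n, x₁y_n + y₁x_n) repeatedly.
  From (x_1, y_1) = (199, 30): x_2 = 199·199 + 44·30·30 = 79201; y_2 = 199·30 + 30·199 = 11940.
  From (x_2, y_2) = (79201, 11940): x_3 = 199·79201 + 44·30·11940 = 31521799; y_3 = 199·11940 + 30·79201 = 4752090.
Step 3: Verify x_3² - 44·y_3² = 993623812196401 - 993623812196400 = 1 (should be 1). ✓

(x_1, y_1) = (199, 30); (x_3, y_3) = (31521799, 4752090).


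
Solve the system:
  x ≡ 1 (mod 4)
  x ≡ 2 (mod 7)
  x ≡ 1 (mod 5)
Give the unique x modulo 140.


Moduli 4, 7, 5 are pairwise coprime; by CRT there is a unique solution modulo M = 4 · 7 · 5 = 140.
Solve pairwise, accumulating the modulus:
  Start with x ≡ 1 (mod 4).
  Combine with x ≡ 2 (mod 7): since gcd(4, 7) = 1, we get a unique residue mod 28.
    Write x = 1 + 4·t and substitute into x ≡ 2 (mod 7): 4·t ≡ 2 − 1 = 1 (mod 7).
    The inverse of 4 mod 7 is 2 (since 4·2 = 8 = 1·7 + 1), so t ≡ 2·1 = 2 ≡ 2 (mod 7).
    Then x = 1 + 4·2 = 9, valid modulo lcm(4, 7) = 28: x ≡ 9 (mod 28).
  Combine with x ≡ 1 (mod 5): since gcd(28, 5) = 1, we get a unique residue mod 140.
    Write x = 9 + 28·t and substitute into x ≡ 1 (mod 5): 28·t ≡ 1 − 9 = -8 (mod 5).
    Reduce coefficients mod 5: 3·t ≡ 2 (mod 5).
    The inverse of 3 mod 5 is 2 (since 3·2 = 6 = 1·5 + 1), so t ≡ 2·2 = 4 ≡ 4 (mod 5).
    Then x = 9 + 28·4 = 121, valid modulo lcm(28, 5) = 140: x ≡ 121 (mod 140).
Verify: 121 mod 4 = 1 ✓, 121 mod 7 = 2 ✓, 121 mod 5 = 1 ✓.

x ≡ 121 (mod 140).


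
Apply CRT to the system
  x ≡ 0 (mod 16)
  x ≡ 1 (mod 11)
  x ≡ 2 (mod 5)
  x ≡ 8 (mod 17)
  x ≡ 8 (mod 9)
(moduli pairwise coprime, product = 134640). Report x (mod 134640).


Product of moduli M = 16 · 11 · 5 · 17 · 9 = 134640.
Merge one congruence at a time:
  Start: x ≡ 0 (mod 16).
  Combine with x ≡ 1 (mod 11); new modulus lcm = 176.
    Write x = 0 + 16·t and substitute into x ≡ 1 (mod 11): 16·t ≡ 1 − 0 = 1 (mod 11).
    Reduce coefficients mod 11: 5·t ≡ 1 (mod 11).
    The inverse of 5 mod 11 is 9 (since 5·9 = 45 = 4·11 + 1), so t ≡ 9·1 = 9 ≡ 9 (mod 11).
    Then x = 0 + 16·9 = 144, valid modulo lcm(16, 11) = 176: x ≡ 144 (mod 176).
  Combine with x ≡ 2 (mod 5); new modulus lcm = 880.
    Write x = 144 + 176·t and substitute into x ≡ 2 (mod 5): 176·t ≡ 2 − 144 = -142 (mod 5).
    Reduce coefficients mod 5: 1·t ≡ 3 (mod 5).
    So t ≡ 3 (mod 5).
    Then x = 144 + 176·3 = 672, valid modulo lcm(176, 5) = 880: x ≡ 672 (mod 880).
  Combine with x ≡ 8 (mod 17); new modulus lcm = 14960.
    Write x = 672 + 880·t and substitute into x ≡ 8 (mod 17): 880·t ≡ 8 − 672 = -664 (mod 17).
    Reduce coefficients mod 17: 13·t ≡ 16 (mod 17).
    The inverse of 13 mod 17 is 4 (since 13·4 = 52 = 3·17 + 1), so t ≡ 4·16 = 64 ≡ 13 (mod 17).
    Then x = 672 + 880·13 = 12112, valid modulo lcm(880, 17) = 14960: x ≡ 12112 (mod 14960).
  Combine with x ≡ 8 (mod 9); new modulus lcm = 134640.
    Write x = 12112 + 14960·t and substitute into x ≡ 8 (mod 9): 14960·t ≡ 8 − 12112 = -12104 (mod 9).
    Reduce coefficients mod 9: 2·t ≡ 1 (mod 9).
    The inverse of 2 mod 9 is 5 (since 2·5 = 10 = 1·9 + 1), so t ≡ 5·1 = 5 ≡ 5 (mod 9).
    Then x = 12112 + 14960·5 = 86912, valid modulo lcm(14960, 9) = 134640: x ≡ 86912 (mod 134640).
Verify against each original: 86912 mod 16 = 0, 86912 mod 11 = 1, 86912 mod 5 = 2, 86912 mod 17 = 8, 86912 mod 9 = 8.

x ≡ 86912 (mod 134640).


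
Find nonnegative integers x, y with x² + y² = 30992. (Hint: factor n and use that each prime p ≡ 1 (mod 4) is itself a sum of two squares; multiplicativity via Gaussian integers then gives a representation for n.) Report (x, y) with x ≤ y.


Step 1: Factor n = 30992 = 2^4 · 13 · 149.
Step 2: Check the mod-4 condition on each prime factor: 2 = 2 (special); 13 ≡ 1 (mod 4), exponent 1; 149 ≡ 1 (mod 4), exponent 1.
All primes ≡ 3 (mod 4) appear to even exponent (or don't appear), so by the two-squares theorem n IS expressible as a sum of two squares.
Step 3: Build a representation. Group n = k² · m with k = 4 and m = 13 · 149 = 1937 (a product of primes ≡ 1 (mod 4)); a representation of m scales to one of n via (k·x)² + (k·y)² = k²(x² + y²). Each prime p ≡ 1 (mod 4) is itself a sum of two squares; find a² by testing p − a² for a perfect square:
  13: 13 − 1² = 12, 13 − 2² = 9 = 3² ⇒ 13 = 2² + 3².
  149: 149 − 1² = 148, 149 − 2² = 145, 149 − 3² = 140, 149 − 4² = 133, 149 − 5² = 124, 149 − 6² = 113, 149 − 7² = 100 = 10² ⇒ 149 = 7² + 10².
  Combine using the Brahmagupta–Fibonacci identity (a² + b²)(c² + d²) = (ac − bd)² + (ad + bc)² = (ac + bd)² + (ad − bc)²:
  13 · 149 = 1937: from (2² + 3²)(7² + 10²), take (2·7 − 3·10, 2·10 + 3·7) = (14 − 30, 20 + 21) = (-16, 41); dropping signs (only squares matter) gives (16, 41); check 16² + 41² = 256 + 1681 = 1937 ✓.
  Scale by k = 4: (4·16, 4·41) = (64, 164).
Step 4: Order so x ≤ y and verify: 64² + 164² = 4096 + 26896 = 30992 = n. ✓

n = 30992 = 64² + 164² (one valid representation with x ≤ y).


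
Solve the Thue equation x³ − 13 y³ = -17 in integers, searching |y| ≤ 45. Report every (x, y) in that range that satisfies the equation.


The equation is x³ - 13y³ = -17. For fixed y, x³ = 13·y³ − 17, so a solution requires the RHS to be a perfect cube.
Strategy: iterate y from -45 to 45, compute RHS = 13·y³ − 17, and check whether it is a (positive or negative) perfect cube.
Check small values of y:
  y = 0: RHS = -17 is not a perfect cube.
  y = 1: RHS = -4 is not a perfect cube.
  y = -1: RHS = -30 is not a perfect cube.
  y = 2: RHS = 87 is not a perfect cube.
  y = -2: RHS = -121 is not a perfect cube.
  y = 3: RHS = 334 is not a perfect cube.
  y = -3: RHS = -368 is not a perfect cube.
Continuing the search up to |y| = 45 finds no solutions either.
No (x, y) in the scanned range satisfies the equation.

No integer solutions with |y| ≤ 45.


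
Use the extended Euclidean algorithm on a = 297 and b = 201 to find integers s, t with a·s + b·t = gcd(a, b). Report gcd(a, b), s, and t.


Euclidean algorithm on (297, 201) — divide until remainder is 0:
  297 = 1 · 201 + 96
  201 = 2 · 96 + 9
  96 = 10 · 9 + 6
  9 = 1 · 6 + 3
  6 = 2 · 3 + 0
gcd(297, 201) = 3.
Track Bezout coefficients alongside the remainders: start with r₀ = 297 = a·1 + b·0 (s = 1, t = 0) and r₁ = 201 = a·0 + b·1 (s = 0, t = 1); each new remainder r_{k+1} = r_{k-1} − q_k·r_k inherits s_{k+1} = s_{k-1} − q_k·s_k, t_{k+1} = t_{k-1} − q_k·t_k, so r_k = a·s_k + b·t_k at every step:
  q = 1: r = 96, s = 1 − 1·0 = 1, t = 0 − 1·1 = -1  (check: 297·1 + 201·(-1) = 96)
  q = 2: r = 9, s = 0 − 2·1 = -2, t = 1 − 2·(-1) = 3  (check: 297·(-2) + 201·3 = 9)
  q = 10: r = 6, s = 1 − 10·(-2) = 21, t = -1 − 10·3 = -31  (check: 297·21 + 201·(-31) = 6)
  q = 1: r = 3, s = -2 − 1·21 = -23, t = 3 − 1·(-31) = 34  (check: 297·(-23) + 201·34 = 3)
The row with r = 3 (the gcd) gives the Bezout coefficients s = -23, t = 34.
Result: 297 · (-23) + 201 · (34) = 3.

gcd(297, 201) = 3; s = -23, t = 34 (check: 297·(-23) + 201·34 = 3).
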